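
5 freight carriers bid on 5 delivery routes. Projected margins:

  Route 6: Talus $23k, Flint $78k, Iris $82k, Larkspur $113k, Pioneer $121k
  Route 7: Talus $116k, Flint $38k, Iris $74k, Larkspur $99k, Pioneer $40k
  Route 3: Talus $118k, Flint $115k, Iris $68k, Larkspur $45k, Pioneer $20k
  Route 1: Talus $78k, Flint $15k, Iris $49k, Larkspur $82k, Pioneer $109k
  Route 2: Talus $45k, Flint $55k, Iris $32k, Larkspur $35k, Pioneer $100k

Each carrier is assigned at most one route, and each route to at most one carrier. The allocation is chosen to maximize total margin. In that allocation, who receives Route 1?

Larkspur receives Route 1.

Optimal: Talus→Route 7 ($116k), Flint→Route 3 ($115k), Iris→Route 6 ($82k), Larkspur→Route 1 ($82k), Pioneer→Route 2 ($100k) — total 116+115+82+82+100 = $495k.
Row-greedy (each carrier in turn takes its best remaining route) gives $452k, worse by 43.
Swapping Pioneer↔Talus (Pioneer→Route 7 $40k, Talus→Route 2 $45k) loses 131.
Checked against all permutations: $495k is optimal.
Larkspur's own top route is Route 6 ($113k), but forcing Larkspur→Route 6 and reassigning the rest optimally gives only $493k — worse by 2.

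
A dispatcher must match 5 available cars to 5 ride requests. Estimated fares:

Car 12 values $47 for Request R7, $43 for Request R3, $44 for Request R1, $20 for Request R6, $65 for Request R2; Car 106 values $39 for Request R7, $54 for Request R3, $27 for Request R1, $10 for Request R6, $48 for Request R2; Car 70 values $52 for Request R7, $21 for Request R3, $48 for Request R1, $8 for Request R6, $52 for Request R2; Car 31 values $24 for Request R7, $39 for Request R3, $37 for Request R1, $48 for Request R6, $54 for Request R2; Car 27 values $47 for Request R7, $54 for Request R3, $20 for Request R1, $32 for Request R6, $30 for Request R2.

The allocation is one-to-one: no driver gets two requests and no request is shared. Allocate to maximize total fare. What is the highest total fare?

Maximum total: $262

Optimal: Car 12→Request R2 ($65), Car 106→Request R3 ($54), Car 70→Request R1 ($48), Car 31→Request R6 ($48), Car 27→Request R7 ($47) — total 65+54+48+48+47 = $262.
Row-greedy (each driver in turn takes its best remaining request) gives $239, worse by 23.
Checked against all permutations: $262 is optimal.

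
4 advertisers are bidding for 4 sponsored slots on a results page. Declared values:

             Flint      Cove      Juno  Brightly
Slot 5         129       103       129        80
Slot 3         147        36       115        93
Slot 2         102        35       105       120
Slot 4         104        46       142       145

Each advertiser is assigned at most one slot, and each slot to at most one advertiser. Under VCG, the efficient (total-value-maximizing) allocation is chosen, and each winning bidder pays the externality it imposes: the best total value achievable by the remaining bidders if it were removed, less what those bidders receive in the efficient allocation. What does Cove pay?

Cove pays $12.

Efficient allocation: Flint→Slot 3 ($147), Cove→Slot 5 ($103), Juno→Slot 4 ($142), Brightly→Slot 2 ($120); total welfare W = $512.
Cove receives Slot 5 at value $103, so the others get W − 103 = $409.
Without Cove: best allocation of the remaining 3 bidders over all 4 slots is Flint→Slot 3 ($147), Juno→Slot 5 ($129), Brightly→Slot 4 ($145), total $421.
VCG payment = (others' best without Cove) − (others' welfare with Cove) = 421 − 409 = $12.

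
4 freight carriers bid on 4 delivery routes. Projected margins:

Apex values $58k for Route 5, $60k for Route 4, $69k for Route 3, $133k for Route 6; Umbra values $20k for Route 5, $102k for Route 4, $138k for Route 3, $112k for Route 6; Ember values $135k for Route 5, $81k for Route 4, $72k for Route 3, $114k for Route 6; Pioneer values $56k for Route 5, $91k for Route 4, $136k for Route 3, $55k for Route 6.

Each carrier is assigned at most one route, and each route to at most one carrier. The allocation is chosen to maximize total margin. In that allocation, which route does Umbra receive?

Umbra receives Route 4.

Optimal: Apex→Route 6 ($133k), Umbra→Route 4 ($102k), Ember→Route 5 ($135k), Pioneer→Route 3 ($136k) — total 133+102+135+136 = $506k.
Row-greedy (each carrier in turn takes its best remaining route) gives $497k, worse by 9.
Checked against all permutations: $506k is optimal.
Umbra's own top route is Route 3 ($138k), but forcing Umbra→Route 3 and reassigning the rest optimally gives only $497k — worse by 9.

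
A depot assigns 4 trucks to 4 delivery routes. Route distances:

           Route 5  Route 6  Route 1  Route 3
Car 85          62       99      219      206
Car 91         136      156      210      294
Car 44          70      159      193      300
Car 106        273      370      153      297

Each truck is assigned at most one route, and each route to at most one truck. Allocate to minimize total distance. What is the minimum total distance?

Optimal: Car 85→Route 3 (206 km), Car 91→Route 6 (156 km), Car 44→Route 5 (70 km), Car 106→Route 1 (153 km) — total 206+156+70+153 = 585 km.
Row-greedy (each truck in turn takes its cheapest remaining route) gives 708 km, worse by 123.
Next-best assignment: Car 85→Route 6, Car 91→Route 3, Car 44→Route 5, Car 106→Route 1 = 616 km.

Min total: 585 km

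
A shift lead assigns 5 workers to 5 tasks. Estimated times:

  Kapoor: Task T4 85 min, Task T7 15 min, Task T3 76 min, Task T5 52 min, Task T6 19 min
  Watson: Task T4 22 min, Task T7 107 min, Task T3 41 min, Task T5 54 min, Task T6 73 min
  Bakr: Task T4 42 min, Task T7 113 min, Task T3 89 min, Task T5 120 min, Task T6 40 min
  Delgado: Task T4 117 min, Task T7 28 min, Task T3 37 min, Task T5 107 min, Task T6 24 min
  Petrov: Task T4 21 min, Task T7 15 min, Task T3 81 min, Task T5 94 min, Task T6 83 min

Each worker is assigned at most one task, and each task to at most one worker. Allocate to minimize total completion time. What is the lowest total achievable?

Treat this as an assignment problem: match each worker to one task.
Optimal: Kapoor→Task T5 (52 min), Watson→Task T4 (22 min), Bakr→Task T6 (40 min), Delgado→Task T3 (37 min), Petrov→Task T7 (15 min) — total 52+22+40+37+15 = 166 min.
Min-entry greedy (repeatedly take the single cheapest remaining cell) gives 221 min, worse by 55.
Next-best assignment: Kapoor→Task T7, Watson→Task T5, Bakr→Task T6, Delgado→Task T3, Petrov→Task T4 = 167 min.
Swapping Delgado↔Kapoor (Delgado→Task T5 107 min, Kapoor→Task T3 76 min) adds 94.
Checked against all permutations: 166 min is optimal.

Min total: 166 min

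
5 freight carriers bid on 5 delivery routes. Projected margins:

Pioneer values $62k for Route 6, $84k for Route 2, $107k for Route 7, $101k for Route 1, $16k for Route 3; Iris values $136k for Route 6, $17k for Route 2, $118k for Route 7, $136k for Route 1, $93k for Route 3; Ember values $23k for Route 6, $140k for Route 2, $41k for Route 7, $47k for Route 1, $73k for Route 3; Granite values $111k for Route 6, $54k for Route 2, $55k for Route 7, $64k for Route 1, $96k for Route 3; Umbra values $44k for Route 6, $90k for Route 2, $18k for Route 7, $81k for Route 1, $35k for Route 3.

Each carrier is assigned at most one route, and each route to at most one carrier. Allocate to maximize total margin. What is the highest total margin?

Optimal: Pioneer→Route 7 ($107k), Iris→Route 6 ($136k), Ember→Route 2 ($140k), Granite→Route 3 ($96k), Umbra→Route 1 ($81k) — total 107+136+140+96+81 = $560k.

Maximum total: $560k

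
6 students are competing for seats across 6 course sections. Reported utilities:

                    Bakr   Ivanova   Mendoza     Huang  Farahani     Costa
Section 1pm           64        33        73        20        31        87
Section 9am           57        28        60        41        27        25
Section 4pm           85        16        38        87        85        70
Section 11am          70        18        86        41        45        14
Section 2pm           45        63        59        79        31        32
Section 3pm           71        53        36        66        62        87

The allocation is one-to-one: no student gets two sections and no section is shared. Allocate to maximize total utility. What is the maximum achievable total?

This is a one-to-one assignment (maximum-weight bipartite matching).
Optimal: Bakr→Section 9am (57 points), Ivanova→Section 3pm (53 points), Mendoza→Section 11am (86 points), Huang→Section 2pm (79 points), Farahani→Section 4pm (85 points), Costa→Section 1pm (87 points) — total 57+53+86+79+85+87 = 447 points.
Column-greedy (each section in turn goes to its best remaining student) gives 429 points, worse by 18.
Swapping Huang↔Mendoza (Huang→Section 11am 41 points, Mendoza→Section 2pm 59 points) loses 65.

Maximum total: 447 points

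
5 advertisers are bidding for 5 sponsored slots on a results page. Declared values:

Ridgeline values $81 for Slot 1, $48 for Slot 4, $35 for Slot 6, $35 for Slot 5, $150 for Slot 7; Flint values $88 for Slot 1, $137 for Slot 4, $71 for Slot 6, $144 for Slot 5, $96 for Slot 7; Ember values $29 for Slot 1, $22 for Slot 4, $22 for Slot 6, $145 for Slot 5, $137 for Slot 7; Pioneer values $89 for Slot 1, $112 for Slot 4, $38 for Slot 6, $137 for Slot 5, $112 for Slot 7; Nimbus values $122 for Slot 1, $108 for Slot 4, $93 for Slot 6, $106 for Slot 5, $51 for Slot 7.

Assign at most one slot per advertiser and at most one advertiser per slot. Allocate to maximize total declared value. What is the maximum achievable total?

This is a one-to-one assignment (maximum-weight bipartite matching).
Optimal: Ridgeline→Slot 7 ($150), Flint→Slot 4 ($137), Ember→Slot 5 ($145), Pioneer→Slot 1 ($89), Nimbus→Slot 6 ($93) — total 150+137+145+89+93 = $614.
Column-greedy (each slot in turn goes to its best remaining advertiser) gives $592, worse by 22.
Swapping Nimbus↔Ember (Nimbus→Slot 5 $106, Ember→Slot 6 $22) loses 110.

Maximum total: $614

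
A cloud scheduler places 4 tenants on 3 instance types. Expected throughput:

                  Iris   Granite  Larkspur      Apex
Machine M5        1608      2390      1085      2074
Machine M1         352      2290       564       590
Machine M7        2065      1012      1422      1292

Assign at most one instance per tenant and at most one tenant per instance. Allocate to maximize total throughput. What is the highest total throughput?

Optimal: Apex→Machine M5 (2074 ops/s), Granite→Machine M1 (2290 ops/s), Iris→Machine M7 (2065 ops/s) — total 2074+2290+2065 = 6429 ops/s.
Column-greedy (each instance in turn goes to its best remaining tenant) gives 5045 ops/s, worse by 1384.
Next-best assignment: Apex→Machine M5, Granite→Machine M1, Larkspur→Machine M7 = 5786 ops/s.

Max total: 6429 ops/s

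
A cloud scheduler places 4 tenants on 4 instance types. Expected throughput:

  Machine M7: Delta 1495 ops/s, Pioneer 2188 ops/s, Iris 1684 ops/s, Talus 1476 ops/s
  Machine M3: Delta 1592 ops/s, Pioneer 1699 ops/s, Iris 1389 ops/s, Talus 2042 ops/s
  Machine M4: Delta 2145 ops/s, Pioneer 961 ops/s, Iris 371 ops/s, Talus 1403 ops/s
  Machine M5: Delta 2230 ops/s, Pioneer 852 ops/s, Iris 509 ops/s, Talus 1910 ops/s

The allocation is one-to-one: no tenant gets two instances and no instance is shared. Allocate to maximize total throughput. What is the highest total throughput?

Maximum total: 7632 ops/s

Treat this as an assignment problem: match each tenant to one instance.
Optimal: Delta→Machine M4 (2145 ops/s), Pioneer→Machine M7 (2188 ops/s), Iris→Machine M3 (1389 ops/s), Talus→Machine M5 (1910 ops/s) — total 2145+2188+1389+1910 = 7632 ops/s.
Column-greedy (each instance in turn goes to its best remaining tenant) gives 6884 ops/s, worse by 748.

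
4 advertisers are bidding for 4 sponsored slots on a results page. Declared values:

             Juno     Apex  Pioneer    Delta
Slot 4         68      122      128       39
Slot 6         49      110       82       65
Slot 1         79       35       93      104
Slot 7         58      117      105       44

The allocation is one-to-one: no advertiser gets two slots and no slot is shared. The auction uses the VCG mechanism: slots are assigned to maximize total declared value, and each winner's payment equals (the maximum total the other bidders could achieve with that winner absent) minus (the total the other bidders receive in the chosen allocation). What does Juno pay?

Efficient allocation: Juno→Slot 7 ($58), Apex→Slot 6 ($110), Pioneer→Slot 4 ($128), Delta→Slot 1 ($104); total welfare W = $400.
Juno receives Slot 7 at value $58, so the others get W − 58 = $342.
Without Juno: best allocation of the remaining 3 bidders over all 4 slots is Apex→Slot 7 ($117), Pioneer→Slot 4 ($128), Delta→Slot 1 ($104), total $349.
VCG payment = (others' best without Juno) − (others' welfare with Juno) = 349 − 342 = $7.

Juno pays $7.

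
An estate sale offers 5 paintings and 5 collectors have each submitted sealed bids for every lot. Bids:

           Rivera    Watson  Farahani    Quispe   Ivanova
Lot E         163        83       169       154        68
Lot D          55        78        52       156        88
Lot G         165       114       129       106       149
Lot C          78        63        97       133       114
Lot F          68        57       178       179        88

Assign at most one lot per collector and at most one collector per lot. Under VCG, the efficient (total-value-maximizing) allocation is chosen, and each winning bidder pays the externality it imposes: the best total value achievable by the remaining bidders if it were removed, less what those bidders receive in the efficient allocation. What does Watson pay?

Efficient allocation: Rivera→Lot E ($163), Watson→Lot G ($114), Farahani→Lot F ($178), Quispe→Lot D ($156), Ivanova→Lot C ($114); total welfare W = $725.
Watson receives Lot G at value $114, so the others get W − 114 = $611.
Without Watson: best allocation of the remaining 4 bidders over all 5 lots is Rivera→Lot E ($163), Farahani→Lot F ($178), Quispe→Lot D ($156), Ivanova→Lot G ($149), total $646.
VCG payment = (others' best without Watson) − (others' welfare with Watson) = 646 − 611 = $35.

Watson pays $35.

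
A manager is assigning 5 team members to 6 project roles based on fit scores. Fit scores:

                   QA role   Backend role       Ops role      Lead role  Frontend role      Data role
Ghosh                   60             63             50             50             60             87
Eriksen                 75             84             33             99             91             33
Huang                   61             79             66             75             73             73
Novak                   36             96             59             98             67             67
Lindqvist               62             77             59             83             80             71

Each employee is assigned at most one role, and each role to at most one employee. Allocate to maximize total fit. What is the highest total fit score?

Optimal: Ghosh→Data role (87 pts), Eriksen→Lead role (99 pts), Huang→Ops role (66 pts), Novak→Backend role (96 pts), Lindqvist→Frontend role (80 pts) — total 87+99+66+96+80 = 428 pts.
Column-greedy (each role in turn goes to its best remaining employee) gives 380 pts, worse by 48.
Next-best assignment: Ghosh→Data role, Eriksen→Lead role, Huang→QA role, Novak→Backend role, Lindqvist→Frontend role = 423 pts.
Swapping Lindqvist↔Ghosh (Lindqvist→Data role 71 pts, Ghosh→Frontend role 60 pts) loses 36.
Checked against all permutations: 428 pts is optimal.

Maximum total: 428 pts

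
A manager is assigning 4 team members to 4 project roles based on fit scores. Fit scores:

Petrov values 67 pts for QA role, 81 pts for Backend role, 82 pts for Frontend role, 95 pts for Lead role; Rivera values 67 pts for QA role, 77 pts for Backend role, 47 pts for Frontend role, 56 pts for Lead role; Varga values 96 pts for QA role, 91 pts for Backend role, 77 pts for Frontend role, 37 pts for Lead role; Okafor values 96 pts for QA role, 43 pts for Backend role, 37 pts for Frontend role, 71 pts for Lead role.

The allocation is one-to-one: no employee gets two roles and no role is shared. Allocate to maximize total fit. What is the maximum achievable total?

Max total: 345 pts

Treat this as an assignment problem: match each employee to one role.
Optimal: Petrov→Lead role (95 pts), Rivera→Backend role (77 pts), Varga→Frontend role (77 pts), Okafor→QA role (96 pts) — total 95+77+77+96 = 345 pts.
Column-greedy (each role in turn goes to its best remaining employee) gives 295 pts, worse by 50.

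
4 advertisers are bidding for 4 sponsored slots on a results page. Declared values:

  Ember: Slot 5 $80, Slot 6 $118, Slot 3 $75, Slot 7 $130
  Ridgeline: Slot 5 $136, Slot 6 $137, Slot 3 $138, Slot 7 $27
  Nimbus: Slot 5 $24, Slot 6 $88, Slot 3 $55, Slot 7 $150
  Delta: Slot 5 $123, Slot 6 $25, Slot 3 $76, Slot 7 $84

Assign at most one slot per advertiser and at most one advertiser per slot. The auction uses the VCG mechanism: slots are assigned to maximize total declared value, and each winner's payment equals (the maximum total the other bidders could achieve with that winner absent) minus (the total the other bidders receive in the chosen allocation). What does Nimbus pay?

Nimbus pays $12.

Efficient allocation: Ember→Slot 6 ($118), Ridgeline→Slot 3 ($138), Nimbus→Slot 7 ($150), Delta→Slot 5 ($123); total welfare W = $529.
Nimbus receives Slot 7 at value $150, so the others get W − 150 = $379.
Without Nimbus: best allocation of the remaining 3 bidders over all 4 slots is Ember→Slot 7 ($130), Ridgeline→Slot 3 ($138), Delta→Slot 5 ($123), total $391.
VCG payment = (others' best without Nimbus) − (others' welfare with Nimbus) = 391 − 379 = $12.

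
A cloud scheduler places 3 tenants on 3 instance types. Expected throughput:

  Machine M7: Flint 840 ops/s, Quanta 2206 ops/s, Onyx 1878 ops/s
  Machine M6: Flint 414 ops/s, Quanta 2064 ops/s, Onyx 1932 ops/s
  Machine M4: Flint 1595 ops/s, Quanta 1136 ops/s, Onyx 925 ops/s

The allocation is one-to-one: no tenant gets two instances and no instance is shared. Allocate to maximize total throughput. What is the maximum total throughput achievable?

Treat this as an assignment problem: match each tenant to one instance.
Optimal: Flint→Machine M4 (1595 ops/s), Quanta→Machine M7 (2206 ops/s), Onyx→Machine M6 (1932 ops/s) — total 1595+2206+1932 = 5733 ops/s.

Max total: 5733 ops/s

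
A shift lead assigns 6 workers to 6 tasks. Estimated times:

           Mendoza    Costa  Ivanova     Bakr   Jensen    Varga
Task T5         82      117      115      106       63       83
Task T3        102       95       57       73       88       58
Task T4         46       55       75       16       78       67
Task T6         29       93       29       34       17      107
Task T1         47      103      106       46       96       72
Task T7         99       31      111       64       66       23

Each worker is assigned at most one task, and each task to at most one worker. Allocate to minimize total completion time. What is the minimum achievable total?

Min total: 244 min

Optimal: Mendoza→Task T1 (47 min), Costa→Task T7 (31 min), Ivanova→Task T6 (29 min), Bakr→Task T4 (16 min), Jensen→Task T5 (63 min), Varga→Task T3 (58 min) — total 47+31+29+16+63+58 = 244 min.
Row-greedy (each worker in turn takes its cheapest remaining task) gives 268 min, worse by 24.
Next-best assignment: Mendoza→Task T1, Costa→Task T7, Ivanova→Task T3, Bakr→Task T4, Jensen→Task T6, Varga→Task T5 = 251 min.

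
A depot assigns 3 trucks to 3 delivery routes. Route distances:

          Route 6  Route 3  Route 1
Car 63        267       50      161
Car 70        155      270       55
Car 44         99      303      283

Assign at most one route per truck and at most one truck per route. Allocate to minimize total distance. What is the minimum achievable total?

Optimal: Car 63→Route 3 (50 km), Car 70→Route 1 (55 km), Car 44→Route 6 (99 km) — total 50+55+99 = 204 km.

Minimum total: 204 km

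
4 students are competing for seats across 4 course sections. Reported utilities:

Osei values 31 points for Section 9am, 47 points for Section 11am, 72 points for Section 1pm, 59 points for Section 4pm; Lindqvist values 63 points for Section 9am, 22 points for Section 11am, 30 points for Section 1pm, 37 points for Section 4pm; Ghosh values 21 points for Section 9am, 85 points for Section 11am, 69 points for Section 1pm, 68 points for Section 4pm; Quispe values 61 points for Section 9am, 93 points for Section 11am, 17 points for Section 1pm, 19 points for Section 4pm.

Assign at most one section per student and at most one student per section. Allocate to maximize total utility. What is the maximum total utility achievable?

Treat this as an assignment problem: match each student to one section.
Optimal: Osei→Section 1pm (72 points), Lindqvist→Section 9am (63 points), Ghosh→Section 4pm (68 points), Quispe→Section 11am (93 points) — total 72+63+68+93 = 296 points.
Row-greedy (each student in turn takes its best remaining section) gives 239 points, worse by 57.
Next-best assignment: Osei→Section 4pm, Lindqvist→Section 9am, Ghosh→Section 1pm, Quispe→Section 11am = 284 points.
Every other assignment is strictly worse.

Maximum total: 296 points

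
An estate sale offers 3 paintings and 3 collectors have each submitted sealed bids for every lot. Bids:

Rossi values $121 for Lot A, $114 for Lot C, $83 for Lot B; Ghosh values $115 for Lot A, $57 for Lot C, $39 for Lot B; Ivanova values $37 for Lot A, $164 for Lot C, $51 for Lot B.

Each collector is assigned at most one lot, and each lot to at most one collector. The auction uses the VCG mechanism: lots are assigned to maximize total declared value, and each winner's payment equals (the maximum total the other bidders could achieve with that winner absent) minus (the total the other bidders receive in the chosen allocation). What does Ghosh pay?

Ghosh pays $38.

Efficient allocation: Rossi→Lot B ($83), Ghosh→Lot A ($115), Ivanova→Lot C ($164); total welfare W = $362.
Ghosh receives Lot A at value $115, so the others get W − 115 = $247.
Without Ghosh: best allocation of the remaining 2 bidders over all 3 lots is Rossi→Lot A ($121), Ivanova→Lot C ($164), total $285.
VCG payment = (others' best without Ghosh) − (others' welfare with Ghosh) = 285 − 247 = $38.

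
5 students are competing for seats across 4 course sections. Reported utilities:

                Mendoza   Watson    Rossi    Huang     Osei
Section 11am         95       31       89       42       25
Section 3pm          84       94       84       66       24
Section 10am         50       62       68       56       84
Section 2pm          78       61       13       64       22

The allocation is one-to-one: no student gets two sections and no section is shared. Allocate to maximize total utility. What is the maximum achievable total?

Max total: 345 points

Optimal: Rossi→Section 11am (89 points), Watson→Section 3pm (94 points), Osei→Section 10am (84 points), Mendoza→Section 2pm (78 points) — total 89+94+84+78 = 345 points.
Max-entry greedy (repeatedly take the single best remaining cell) gives 337 points, worse by 8.
Swapping Rossi↔Osei (Rossi→Section 10am 68 points, Osei→Section 11am 25 points) loses 80.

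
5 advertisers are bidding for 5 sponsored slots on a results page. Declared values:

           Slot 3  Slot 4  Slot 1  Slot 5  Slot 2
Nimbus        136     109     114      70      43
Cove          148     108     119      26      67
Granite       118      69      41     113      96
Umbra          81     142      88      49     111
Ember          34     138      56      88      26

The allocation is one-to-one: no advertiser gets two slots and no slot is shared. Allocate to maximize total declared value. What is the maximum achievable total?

Max total: $624

This is a one-to-one assignment (maximum-weight bipartite matching).
Optimal: Nimbus→Slot 1 ($114), Cove→Slot 3 ($148), Granite→Slot 5 ($113), Umbra→Slot 2 ($111), Ember→Slot 4 ($138) — total 114+148+113+111+138 = $624.
Row-greedy (each advertiser in turn takes its best remaining slot) gives $536, worse by 88.
No other one-to-one assignment exceeds $624.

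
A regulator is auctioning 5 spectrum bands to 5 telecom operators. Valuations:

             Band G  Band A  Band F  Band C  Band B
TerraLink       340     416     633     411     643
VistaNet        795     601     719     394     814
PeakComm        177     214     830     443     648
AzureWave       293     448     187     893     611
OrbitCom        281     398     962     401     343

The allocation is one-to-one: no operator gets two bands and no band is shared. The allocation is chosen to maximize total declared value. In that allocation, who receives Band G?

Treat this as an assignment problem: match each operator to one band.
Optimal: TerraLink→Band A ($416M), VistaNet→Band G ($795M), PeakComm→Band B ($648M), AzureWave→Band C ($893M), OrbitCom→Band F ($962M) — total 416+795+648+893+962 = $3714M.
Max-entry greedy (repeatedly take the single best remaining cell) gives $3262M, worse by 452.
VistaNet's own top band is Band B ($814M), but forcing VistaNet→Band B and reassigning the rest optimally gives only $3275M — worse by 439.

VistaNet receives Band G.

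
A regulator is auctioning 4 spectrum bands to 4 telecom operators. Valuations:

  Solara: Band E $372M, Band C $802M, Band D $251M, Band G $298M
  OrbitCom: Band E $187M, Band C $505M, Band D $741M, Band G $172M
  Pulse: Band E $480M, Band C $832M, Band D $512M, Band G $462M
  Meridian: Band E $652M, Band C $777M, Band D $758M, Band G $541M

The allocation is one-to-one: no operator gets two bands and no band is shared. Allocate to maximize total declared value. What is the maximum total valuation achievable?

This is a one-to-one assignment (maximum-weight bipartite matching).
Optimal: Solara→Band C ($802M), OrbitCom→Band D ($741M), Pulse→Band G ($462M), Meridian→Band E ($652M) — total 802+741+462+652 = $2657M.
Max-entry greedy (repeatedly take the single best remaining cell) gives $2134M, worse by 523.
Next-best assignment: Solara→Band C, OrbitCom→Band D, Pulse→Band E, Meridian→Band G = $2564M.
Swapping Solara↔Pulse (Solara→Band G $298M, Pulse→Band C $832M) loses 134.

Max total: $2657M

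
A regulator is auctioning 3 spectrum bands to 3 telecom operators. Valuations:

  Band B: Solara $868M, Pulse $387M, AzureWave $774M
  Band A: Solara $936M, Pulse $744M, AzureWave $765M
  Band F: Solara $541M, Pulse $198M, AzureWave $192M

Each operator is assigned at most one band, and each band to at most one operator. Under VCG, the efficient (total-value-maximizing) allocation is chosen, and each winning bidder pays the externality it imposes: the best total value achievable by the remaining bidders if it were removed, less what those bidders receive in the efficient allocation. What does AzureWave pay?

AzureWave pays $327M.

Efficient allocation: Solara→Band F ($541M), Pulse→Band A ($744M), AzureWave→Band B ($774M); total welfare W = $2059M.
AzureWave receives Band B at value $774M, so the others get W − 774 = $1285M.
Without AzureWave: best allocation of the remaining 2 bidders over all 3 bands is Solara→Band B ($868M), Pulse→Band A ($744M), total $1612M.
VCG payment = (others' best without AzureWave) − (others' welfare with AzureWave) = 1612 − 1285 = $327M.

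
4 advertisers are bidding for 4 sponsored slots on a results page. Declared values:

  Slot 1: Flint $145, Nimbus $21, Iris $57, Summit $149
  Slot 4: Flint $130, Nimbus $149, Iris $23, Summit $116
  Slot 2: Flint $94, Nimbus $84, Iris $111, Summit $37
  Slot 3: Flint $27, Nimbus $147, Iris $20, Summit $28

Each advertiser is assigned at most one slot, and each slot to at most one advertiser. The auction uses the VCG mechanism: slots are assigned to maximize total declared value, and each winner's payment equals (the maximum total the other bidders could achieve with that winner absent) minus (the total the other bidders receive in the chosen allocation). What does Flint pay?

Efficient allocation: Flint→Slot 4 ($130), Nimbus→Slot 3 ($147), Iris→Slot 2 ($111), Summit→Slot 1 ($149); total welfare W = $537.
Flint receives Slot 4 at value $130, so the others get W − 130 = $407.
Without Flint: best allocation of the remaining 3 bidders over all 4 slots is Nimbus→Slot 4 ($149), Iris→Slot 2 ($111), Summit→Slot 1 ($149), total $409.
VCG payment = (others' best without Flint) − (others' welfare with Flint) = 409 − 407 = $2.

Flint pays $2.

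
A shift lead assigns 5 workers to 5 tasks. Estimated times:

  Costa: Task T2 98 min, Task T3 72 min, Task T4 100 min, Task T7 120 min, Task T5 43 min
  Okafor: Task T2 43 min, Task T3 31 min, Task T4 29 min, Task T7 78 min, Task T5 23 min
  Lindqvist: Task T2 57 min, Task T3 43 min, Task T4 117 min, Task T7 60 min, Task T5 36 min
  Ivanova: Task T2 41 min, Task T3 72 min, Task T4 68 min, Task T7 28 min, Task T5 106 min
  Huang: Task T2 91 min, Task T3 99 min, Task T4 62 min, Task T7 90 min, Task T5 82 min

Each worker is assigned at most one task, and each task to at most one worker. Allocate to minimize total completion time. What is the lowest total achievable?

Optimal: Costa→Task T5 (43 min), Okafor→Task T2 (43 min), Lindqvist→Task T3 (43 min), Ivanova→Task T7 (28 min), Huang→Task T4 (62 min) — total 43+43+43+28+62 = 219 min.
Column-greedy (each task in turn goes to its cheapest remaining worker) gives 237 min, worse by 18.
Swapping Ivanova↔Huang (Ivanova→Task T4 68 min, Huang→Task T7 90 min) adds 68.
Every other assignment is strictly worse.

Minimum total: 219 min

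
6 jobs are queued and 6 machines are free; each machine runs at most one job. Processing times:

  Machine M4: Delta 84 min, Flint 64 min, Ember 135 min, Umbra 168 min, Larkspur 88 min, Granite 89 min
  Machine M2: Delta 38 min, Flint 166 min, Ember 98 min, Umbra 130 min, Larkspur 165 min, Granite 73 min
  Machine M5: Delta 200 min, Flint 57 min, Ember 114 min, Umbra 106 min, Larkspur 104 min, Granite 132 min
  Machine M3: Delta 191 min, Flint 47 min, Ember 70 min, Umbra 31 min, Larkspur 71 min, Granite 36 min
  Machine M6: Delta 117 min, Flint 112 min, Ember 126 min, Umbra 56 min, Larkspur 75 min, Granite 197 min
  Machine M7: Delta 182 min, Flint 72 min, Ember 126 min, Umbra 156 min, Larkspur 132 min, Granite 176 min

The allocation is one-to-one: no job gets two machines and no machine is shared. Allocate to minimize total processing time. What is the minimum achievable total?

Min total: 401 min

Optimal: Delta→Machine M2 (38 min), Flint→Machine M5 (57 min), Ember→Machine M7 (126 min), Umbra→Machine M6 (56 min), Larkspur→Machine M4 (88 min), Granite→Machine M3 (36 min) — total 38+57+126+56+88+36 = 401 min.
Column-greedy (each machine in turn goes to its cheapest remaining job) gives 539 min, worse by 138.
No other one-to-one assignment undercuts 401 min.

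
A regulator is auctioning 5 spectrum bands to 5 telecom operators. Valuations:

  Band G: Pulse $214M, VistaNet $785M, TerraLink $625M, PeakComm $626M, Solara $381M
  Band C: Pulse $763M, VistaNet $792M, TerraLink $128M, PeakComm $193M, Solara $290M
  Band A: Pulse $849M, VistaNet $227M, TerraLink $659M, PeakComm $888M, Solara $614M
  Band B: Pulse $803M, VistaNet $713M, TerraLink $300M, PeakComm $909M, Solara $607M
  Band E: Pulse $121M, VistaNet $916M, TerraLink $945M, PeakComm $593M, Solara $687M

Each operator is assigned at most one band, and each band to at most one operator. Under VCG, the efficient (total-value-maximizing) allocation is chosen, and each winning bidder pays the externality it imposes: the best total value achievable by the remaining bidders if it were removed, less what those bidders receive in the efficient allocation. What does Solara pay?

Solara pays $93M.

Efficient allocation: Pulse→Band C ($763M), VistaNet→Band G ($785M), TerraLink→Band E ($945M), PeakComm→Band B ($909M), Solara→Band A ($614M); total welfare W = $4016M.
Solara receives Band A at value $614M, so the others get W − 614 = $3402M.
Without Solara: best allocation of the remaining 4 bidders over all 5 bands is Pulse→Band A ($849M), VistaNet→Band C ($792M), TerraLink→Band E ($945M), PeakComm→Band B ($909M), total $3495M.
VCG payment = (others' best without Solara) − (others' welfare with Solara) = 3495 − 3402 = $93M.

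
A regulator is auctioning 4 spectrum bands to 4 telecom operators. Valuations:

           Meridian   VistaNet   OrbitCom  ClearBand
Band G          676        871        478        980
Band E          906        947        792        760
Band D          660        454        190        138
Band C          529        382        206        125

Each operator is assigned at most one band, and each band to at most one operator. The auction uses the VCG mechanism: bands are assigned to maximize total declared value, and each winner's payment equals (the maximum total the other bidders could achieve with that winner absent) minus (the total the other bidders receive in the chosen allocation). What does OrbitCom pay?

OrbitCom pays $565M.

Efficient allocation: Meridian→Band D ($660M), VistaNet→Band C ($382M), OrbitCom→Band E ($792M), ClearBand→Band G ($980M); total welfare W = $2814M.
OrbitCom receives Band E at value $792M, so the others get W − 792 = $2022M.
Without OrbitCom: best allocation of the remaining 3 bidders over all 4 bands is Meridian→Band D ($660M), VistaNet→Band E ($947M), ClearBand→Band G ($980M), total $2587M.
VCG payment = (others' best without OrbitCom) − (others' welfare with OrbitCom) = 2587 − 2022 = $565M.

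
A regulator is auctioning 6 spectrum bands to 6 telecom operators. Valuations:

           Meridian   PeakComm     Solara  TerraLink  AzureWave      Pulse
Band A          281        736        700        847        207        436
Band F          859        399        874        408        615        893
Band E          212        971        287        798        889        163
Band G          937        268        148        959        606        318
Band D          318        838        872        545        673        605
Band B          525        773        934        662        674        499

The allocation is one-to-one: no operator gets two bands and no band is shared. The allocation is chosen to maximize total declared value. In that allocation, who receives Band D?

PeakComm receives Band D.

Treat this as an assignment problem: match each operator to one band.
Optimal: Meridian→Band G ($937M), PeakComm→Band D ($838M), Solara→Band B ($934M), TerraLink→Band A ($847M), AzureWave→Band E ($889M), Pulse→Band F ($893M) — total 937+838+934+847+889+893 = $5338M.
Max-entry greedy (repeatedly take the single best remaining cell) gives $4711M, worse by 627.
Next-best assignment: Meridian→Band G, PeakComm→Band E, Solara→Band B, TerraLink→Band A, AzureWave→Band D, Pulse→Band F = $5255M.
PeakComm's own top band is Band E ($971M), but forcing PeakComm→Band E and reassigning the rest optimally gives only $5255M — worse by 83.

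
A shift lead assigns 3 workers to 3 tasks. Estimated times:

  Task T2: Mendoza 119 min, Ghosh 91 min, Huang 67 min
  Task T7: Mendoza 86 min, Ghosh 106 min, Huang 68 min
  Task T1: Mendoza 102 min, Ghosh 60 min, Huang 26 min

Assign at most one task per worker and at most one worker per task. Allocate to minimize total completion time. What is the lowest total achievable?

Minimum total: 203 min

This is a one-to-one assignment (minimum-cost bipartite matching).
Optimal: Mendoza→Task T7 (86 min), Ghosh→Task T2 (91 min), Huang→Task T1 (26 min) — total 86+91+26 = 203 min.
Row-greedy (each worker in turn takes its cheapest remaining task) gives 213 min, worse by 10.
Next-best assignment: Mendoza→Task T7, Ghosh→Task T1, Huang→Task T2 = 213 min.
Swapping Huang↔Ghosh (Huang→Task T2 67 min, Ghosh→Task T1 60 min) adds 10.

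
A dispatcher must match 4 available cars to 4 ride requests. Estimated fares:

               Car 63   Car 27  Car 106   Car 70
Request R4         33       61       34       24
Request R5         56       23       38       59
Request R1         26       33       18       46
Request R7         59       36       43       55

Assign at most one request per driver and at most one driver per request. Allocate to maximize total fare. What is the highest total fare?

Maximum total: $206

Optimal: Car 63→Request R5 ($56), Car 27→Request R4 ($61), Car 106→Request R7 ($43), Car 70→Request R1 ($46) — total 56+61+43+46 = $206.
Column-greedy (each request in turn goes to its best remaining driver) gives $189, worse by 17.
Swapping Car 106↔Car 63 (Car 106→Request R5 $38, Car 63→Request R7 $59) loses 2.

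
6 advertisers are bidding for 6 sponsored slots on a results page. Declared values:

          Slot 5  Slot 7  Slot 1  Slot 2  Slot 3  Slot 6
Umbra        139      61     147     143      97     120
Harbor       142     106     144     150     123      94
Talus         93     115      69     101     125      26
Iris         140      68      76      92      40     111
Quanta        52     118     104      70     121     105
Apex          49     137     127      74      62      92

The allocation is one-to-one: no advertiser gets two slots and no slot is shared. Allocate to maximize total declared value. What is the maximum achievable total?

Max total: $804

This is a one-to-one assignment (maximum-weight bipartite matching).
Optimal: Umbra→Slot 1 ($147), Harbor→Slot 2 ($150), Talus→Slot 3 ($125), Iris→Slot 5 ($140), Quanta→Slot 6 ($105), Apex→Slot 7 ($137) — total 147+150+125+140+105+137 = $804.
Next-best assignment: Umbra→Slot 2, Harbor→Slot 1, Talus→Slot 3, Iris→Slot 5, Quanta→Slot 6, Apex→Slot 7 = $794.
No other one-to-one assignment exceeds $804.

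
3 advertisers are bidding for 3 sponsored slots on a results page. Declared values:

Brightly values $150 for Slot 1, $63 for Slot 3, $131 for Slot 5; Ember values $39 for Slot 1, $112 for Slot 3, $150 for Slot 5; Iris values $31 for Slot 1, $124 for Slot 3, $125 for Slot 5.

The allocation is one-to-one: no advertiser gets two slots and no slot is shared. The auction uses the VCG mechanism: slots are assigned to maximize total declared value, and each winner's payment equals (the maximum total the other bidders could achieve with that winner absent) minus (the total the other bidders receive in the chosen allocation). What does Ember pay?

Efficient allocation: Brightly→Slot 1 ($150), Ember→Slot 5 ($150), Iris→Slot 3 ($124); total welfare W = $424.
Ember receives Slot 5 at value $150, so the others get W − 150 = $274.
Without Ember: best allocation of the remaining 2 bidders over all 3 slots is Brightly→Slot 1 ($150), Iris→Slot 5 ($125), total $275.
VCG payment = (others' best without Ember) − (others' welfare with Ember) = 275 − 274 = $1.

Ember pays $1.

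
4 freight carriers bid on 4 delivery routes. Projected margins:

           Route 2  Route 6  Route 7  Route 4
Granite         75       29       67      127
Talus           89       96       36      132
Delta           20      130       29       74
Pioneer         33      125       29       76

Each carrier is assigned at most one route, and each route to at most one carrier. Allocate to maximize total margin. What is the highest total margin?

Optimal: Granite→Route 4 ($127k), Talus→Route 2 ($89k), Delta→Route 6 ($130k), Pioneer→Route 7 ($29k) — total 127+89+130+29 = $375k.
Row-greedy (each carrier in turn takes its best remaining route) gives $285k, worse by 90.
Next-best assignment: Granite→Route 4, Talus→Route 2, Delta→Route 7, Pioneer→Route 6 = $370k.

Maximum total: $375k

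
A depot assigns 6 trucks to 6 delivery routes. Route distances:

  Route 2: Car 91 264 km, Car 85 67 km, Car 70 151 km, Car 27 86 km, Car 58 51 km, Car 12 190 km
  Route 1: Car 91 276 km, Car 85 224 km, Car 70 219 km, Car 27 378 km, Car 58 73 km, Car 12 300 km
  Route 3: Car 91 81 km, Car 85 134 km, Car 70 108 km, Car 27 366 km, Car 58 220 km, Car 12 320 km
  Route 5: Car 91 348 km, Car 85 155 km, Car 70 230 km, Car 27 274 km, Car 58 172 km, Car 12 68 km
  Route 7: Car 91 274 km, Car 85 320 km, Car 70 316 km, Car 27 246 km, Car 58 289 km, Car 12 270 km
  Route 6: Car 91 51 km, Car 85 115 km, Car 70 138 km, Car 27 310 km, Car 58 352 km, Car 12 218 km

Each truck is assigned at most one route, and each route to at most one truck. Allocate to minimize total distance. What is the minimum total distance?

Minimum total: 613 km

Optimal: Car 91→Route 6 (51 km), Car 85→Route 2 (67 km), Car 70→Route 3 (108 km), Car 27→Route 7 (246 km), Car 58→Route 1 (73 km), Car 12→Route 5 (68 km) — total 51+67+108+246+73+68 = 613 km.
Min-entry greedy (repeatedly take the single cheapest remaining cell) gives 748 km, worse by 135.
Next-best assignment: Car 91→Route 3, Car 85→Route 2, Car 70→Route 6, Car 27→Route 7, Car 58→Route 1, Car 12→Route 5 = 673 km.
Every other assignment is strictly worse.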